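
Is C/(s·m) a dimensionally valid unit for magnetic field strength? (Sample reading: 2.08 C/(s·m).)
Yes

magnetic field strength has SI base units: A / m
C/(s·m) reduces to the same SI base units, so it is a valid unit for magnetic field strength.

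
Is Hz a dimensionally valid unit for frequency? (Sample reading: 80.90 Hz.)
Yes

frequency has SI base units: 1 / s
Hz reduces to the same SI base units, so it is a valid unit for frequency.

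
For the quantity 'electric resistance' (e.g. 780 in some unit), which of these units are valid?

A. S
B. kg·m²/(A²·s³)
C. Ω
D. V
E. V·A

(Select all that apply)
B, C

electric resistance has SI base units: kg * m^2 / (A^2 * s^3)

Checking each option against kg * m^2 / (A^2 * s^3):
  A. S: ✗ does not match
  B. kg·m²/(A²·s³): ✓ matches
  C. Ω: ✓ matches
  D. V: ✗ does not match
  E. V·A: ✗ does not match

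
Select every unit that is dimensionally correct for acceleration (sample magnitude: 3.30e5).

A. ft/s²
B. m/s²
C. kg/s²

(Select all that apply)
A, B

acceleration has SI base units: m / s^2

Checking each option against m / s^2:
  A. ft/s²: ✓ matches
  B. m/s²: ✓ matches
  C. kg/s²: ✗ does not match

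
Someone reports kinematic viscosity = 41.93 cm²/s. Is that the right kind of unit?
Yes

kinematic viscosity has SI base units: m^2 / s
cm²/s reduces to the same SI base units, so it is a valid unit for kinematic viscosity.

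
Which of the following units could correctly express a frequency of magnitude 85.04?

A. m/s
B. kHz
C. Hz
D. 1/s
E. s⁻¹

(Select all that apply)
B, C, D, E

frequency has SI base units: 1 / s

Checking each option against 1 / s:
  A. m/s: ✗ does not match
  B. kHz: ✓ matches
  C. Hz: ✓ matches
  D. 1/s: ✓ matches
  E. s⁻¹: ✓ matches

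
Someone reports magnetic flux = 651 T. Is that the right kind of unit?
No

magnetic flux has SI base units: kg * m^2 / (A * s^2)
T does NOT reduce to kg * m^2 / (A * s^2); a valid unit for magnetic flux would be e.g. Wb.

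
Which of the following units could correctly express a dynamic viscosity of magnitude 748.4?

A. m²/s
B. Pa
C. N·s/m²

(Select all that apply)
C

dynamic viscosity has SI base units: kg / (m * s)

Checking each option against kg / (m * s):
  A. m²/s: ✗ does not match
  B. Pa: ✗ does not match
  C. N·s/m²: ✓ matches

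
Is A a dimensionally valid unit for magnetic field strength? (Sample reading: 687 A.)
No

magnetic field strength has SI base units: A / m
A does NOT reduce to A / m; a valid unit for magnetic field strength would be e.g. A/m.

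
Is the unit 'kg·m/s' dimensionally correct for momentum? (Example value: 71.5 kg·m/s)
Yes

momentum has SI base units: kg * m / s
kg·m/s reduces to the same SI base units, so it is a valid unit for momentum.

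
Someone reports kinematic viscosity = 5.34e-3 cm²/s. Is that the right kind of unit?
Yes

kinematic viscosity has SI base units: m^2 / s
cm²/s reduces to the same SI base units, so it is a valid unit for kinematic viscosity.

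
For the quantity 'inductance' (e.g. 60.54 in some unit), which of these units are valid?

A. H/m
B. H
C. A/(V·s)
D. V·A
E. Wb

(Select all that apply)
B

inductance has SI base units: kg * m^2 / (A^2 * s^2)

Checking each option against kg * m^2 / (A^2 * s^2):
  A. H/m: ✗ does not match
  B. H: ✓ matches
  C. A/(V·s): ✗ does not match
  D. V·A: ✗ does not match
  E. Wb: ✗ does not match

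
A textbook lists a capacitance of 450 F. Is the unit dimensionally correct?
Yes

capacitance has SI base units: A^2 * s^4 / (kg * m^2)
F reduces to the same SI base units, so it is a valid unit for capacitance.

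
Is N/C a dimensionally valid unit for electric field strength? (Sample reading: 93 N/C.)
Yes

electric field strength has SI base units: kg * m / (A * s^3)
N/C reduces to the same SI base units, so it is a valid unit for electric field strength.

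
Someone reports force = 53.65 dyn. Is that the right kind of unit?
Yes

force has SI base units: kg * m / s^2
dyn reduces to the same SI base units, so it is a valid unit for force.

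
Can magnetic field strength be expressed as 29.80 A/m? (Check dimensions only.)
Yes

magnetic field strength has SI base units: A / m
A/m reduces to the same SI base units, so it is a valid unit for magnetic field strength.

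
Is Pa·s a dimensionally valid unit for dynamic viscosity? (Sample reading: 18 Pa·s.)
Yes

dynamic viscosity has SI base units: kg / (m * s)
Pa·s reduces to the same SI base units, so it is a valid unit for dynamic viscosity.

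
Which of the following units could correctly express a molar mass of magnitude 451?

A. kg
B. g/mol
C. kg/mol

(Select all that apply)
B, C

molar mass has SI base units: kg / mol

Checking each option against kg / mol:
  A. kg: ✗ does not match
  B. g/mol: ✓ matches
  C. kg/mol: ✓ matches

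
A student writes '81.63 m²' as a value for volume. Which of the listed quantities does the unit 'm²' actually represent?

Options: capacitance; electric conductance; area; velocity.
area

volume should have units dimensionally equivalent to m^3 (e.g. m³).
The given unit 'm²' reduces to m^2. Of the listed options, that is the dimensionality of area.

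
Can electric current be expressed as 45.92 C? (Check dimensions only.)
No

electric current has SI base units: A
C does NOT reduce to A; a valid unit for electric current would be e.g. A.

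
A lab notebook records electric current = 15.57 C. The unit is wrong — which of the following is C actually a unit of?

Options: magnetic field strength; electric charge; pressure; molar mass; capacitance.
electric charge

electric current should have units dimensionally equivalent to A (e.g. A).
The given unit 'C' reduces to A * s. Of the listed options, that is the dimensionality of electric charge.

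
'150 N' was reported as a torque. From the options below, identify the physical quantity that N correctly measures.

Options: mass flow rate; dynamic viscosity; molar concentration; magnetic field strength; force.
force

torque should have units dimensionally equivalent to kg * m^2 / s^2 (e.g. N·m).
The given unit 'N' reduces to kg * m / s^2. Of the listed options, that is the dimensionality of force.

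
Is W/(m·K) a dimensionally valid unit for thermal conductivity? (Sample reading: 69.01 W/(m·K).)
Yes

thermal conductivity has SI base units: kg * m / (s^3 * K)
W/(m·K) reduces to the same SI base units, so it is a valid unit for thermal conductivity.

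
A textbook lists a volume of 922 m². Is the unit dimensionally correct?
No

volume has SI base units: m^3
m² does NOT reduce to m^3; a valid unit for volume would be e.g. m³.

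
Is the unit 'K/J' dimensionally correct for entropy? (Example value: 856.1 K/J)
No

entropy has SI base units: kg * m^2 / (s^2 * K)
K/J does NOT reduce to kg * m^2 / (s^2 * K); a valid unit for entropy would be e.g. J/K.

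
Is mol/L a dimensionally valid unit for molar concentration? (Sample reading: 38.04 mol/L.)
Yes

molar concentration has SI base units: mol / m^3
mol/L reduces to the same SI base units, so it is a valid unit for molar concentration.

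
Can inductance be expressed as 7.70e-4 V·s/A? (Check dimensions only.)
Yes

inductance has SI base units: kg * m^2 / (A^2 * s^2)
V·s/A reduces to the same SI base units, so it is a valid unit for inductance.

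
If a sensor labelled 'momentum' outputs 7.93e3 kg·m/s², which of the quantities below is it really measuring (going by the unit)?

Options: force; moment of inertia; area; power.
force

momentum should have units dimensionally equivalent to kg * m / s (e.g. kg·m/s).
The given unit 'kg·m/s²' reduces to kg * m / s^2. Of the listed options, that is the dimensionality of force.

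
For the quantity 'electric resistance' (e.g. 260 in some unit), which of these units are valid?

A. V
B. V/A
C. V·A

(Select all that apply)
B

electric resistance has SI base units: kg * m^2 / (A^2 * s^3)

Checking each option against kg * m^2 / (A^2 * s^3):
  A. V: ✗ does not match
  B. V/A: ✓ matches
  C. V·A: ✗ does not match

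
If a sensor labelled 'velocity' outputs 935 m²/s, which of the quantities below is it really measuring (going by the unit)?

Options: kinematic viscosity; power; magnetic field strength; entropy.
kinematic viscosity

velocity should have units dimensionally equivalent to m / s (e.g. m/s).
The given unit 'm²/s' reduces to m^2 / s. Of the listed options, that is the dimensionality of kinematic viscosity.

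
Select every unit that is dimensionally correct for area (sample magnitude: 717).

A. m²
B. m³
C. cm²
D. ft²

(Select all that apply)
A, C, D

area has SI base units: m^2

Checking each option against m^2:
  A. m²: ✓ matches
  B. m³: ✗ does not match
  C. cm²: ✓ matches
  D. ft²: ✓ matches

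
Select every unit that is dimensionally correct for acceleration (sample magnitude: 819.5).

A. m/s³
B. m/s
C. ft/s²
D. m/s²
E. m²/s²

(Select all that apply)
C, D

acceleration has SI base units: m / s^2

Checking each option against m / s^2:
  A. m/s³: ✗ does not match
  B. m/s: ✗ does not match
  C. ft/s²: ✓ matches
  D. m/s²: ✓ matches
  E. m²/s²: ✗ does not match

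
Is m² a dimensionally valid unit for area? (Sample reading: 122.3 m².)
Yes

area has SI base units: m^2
m² reduces to the same SI base units, so it is a valid unit for area.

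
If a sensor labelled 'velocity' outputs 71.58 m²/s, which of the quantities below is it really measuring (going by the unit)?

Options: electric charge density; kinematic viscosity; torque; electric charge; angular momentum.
kinematic viscosity

velocity should have units dimensionally equivalent to m / s (e.g. m/s).
The given unit 'm²/s' reduces to m^2 / s. Of the listed options, that is the dimensionality of kinematic viscosity.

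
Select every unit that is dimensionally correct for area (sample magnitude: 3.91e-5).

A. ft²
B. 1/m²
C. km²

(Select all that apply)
A, C

area has SI base units: m^2

Checking each option against m^2:
  A. ft²: ✓ matches
  B. 1/m²: ✗ does not match
  C. km²: ✓ matches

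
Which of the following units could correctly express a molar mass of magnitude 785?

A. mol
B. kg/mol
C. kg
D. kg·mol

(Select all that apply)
B

molar mass has SI base units: kg / mol

Checking each option against kg / mol:
  A. mol: ✗ does not match
  B. kg/mol: ✓ matches
  C. kg: ✗ does not match
  D. kg·mol: ✗ does not match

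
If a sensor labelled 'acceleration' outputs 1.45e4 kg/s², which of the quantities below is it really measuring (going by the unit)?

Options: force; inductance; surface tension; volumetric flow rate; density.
surface tension

acceleration should have units dimensionally equivalent to m / s^2 (e.g. m/s²).
The given unit 'kg/s²' reduces to kg / s^2. Of the listed options, that is the dimensionality of surface tension.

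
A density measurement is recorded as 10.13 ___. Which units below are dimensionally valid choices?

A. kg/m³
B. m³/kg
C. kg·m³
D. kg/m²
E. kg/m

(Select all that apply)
A

density has SI base units: kg / m^3

Checking each option against kg / m^3:
  A. kg/m³: ✓ matches
  B. m³/kg: ✗ does not match
  C. kg·m³: ✗ does not match
  D. kg/m²: ✗ does not match
  E. kg/m: ✗ does not match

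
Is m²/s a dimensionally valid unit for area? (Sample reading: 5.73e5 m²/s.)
No

area has SI base units: m^2
m²/s does NOT reduce to m^2; a valid unit for area would be e.g. m².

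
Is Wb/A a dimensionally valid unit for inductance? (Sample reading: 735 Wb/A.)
Yes

inductance has SI base units: kg * m^2 / (A^2 * s^2)
Wb/A reduces to the same SI base units, so it is a valid unit for inductance.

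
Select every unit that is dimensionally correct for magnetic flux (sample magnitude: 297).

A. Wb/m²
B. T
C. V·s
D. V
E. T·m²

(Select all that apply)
C, E

magnetic flux has SI base units: kg * m^2 / (A * s^2)

Checking each option against kg * m^2 / (A * s^2):
  A. Wb/m²: ✗ does not match
  B. T: ✗ does not match
  C. V·s: ✓ matches
  D. V: ✗ does not match
  E. T·m²: ✓ matches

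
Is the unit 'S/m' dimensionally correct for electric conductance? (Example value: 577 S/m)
No

electric conductance has SI base units: A^2 * s^3 / (kg * m^2)
S/m does NOT reduce to A^2 * s^3 / (kg * m^2); a valid unit for electric conductance would be e.g. S.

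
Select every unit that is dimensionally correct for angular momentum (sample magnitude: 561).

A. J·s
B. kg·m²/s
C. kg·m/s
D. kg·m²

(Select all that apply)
A, B

angular momentum has SI base units: kg * m^2 / s

Checking each option against kg * m^2 / s:
  A. J·s: ✓ matches
  B. kg·m²/s: ✓ matches
  C. kg·m/s: ✗ does not match
  D. kg·m²: ✗ does not match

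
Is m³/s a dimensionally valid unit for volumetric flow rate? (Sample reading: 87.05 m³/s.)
Yes

volumetric flow rate has SI base units: m^3 / s
m³/s reduces to the same SI base units, so it is a valid unit for volumetric flow rate.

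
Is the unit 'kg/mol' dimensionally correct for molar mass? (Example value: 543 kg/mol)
Yes

molar mass has SI base units: kg / mol
kg/mol reduces to the same SI base units, so it is a valid unit for molar mass.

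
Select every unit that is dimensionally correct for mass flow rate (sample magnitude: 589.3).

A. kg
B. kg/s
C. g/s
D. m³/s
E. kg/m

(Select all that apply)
B, C

mass flow rate has SI base units: kg / s

Checking each option against kg / s:
  A. kg: ✗ does not match
  B. kg/s: ✓ matches
  C. g/s: ✓ matches
  D. m³/s: ✗ does not match
  E. kg/m: ✗ does not match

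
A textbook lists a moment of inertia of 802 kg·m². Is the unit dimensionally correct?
Yes

moment of inertia has SI base units: kg * m^2
kg·m² reduces to the same SI base units, so it is a valid unit for moment of inertia.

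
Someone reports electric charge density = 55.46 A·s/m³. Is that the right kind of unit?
Yes

electric charge density has SI base units: A * s / m^3
A·s/m³ reduces to the same SI base units, so it is a valid unit for electric charge density.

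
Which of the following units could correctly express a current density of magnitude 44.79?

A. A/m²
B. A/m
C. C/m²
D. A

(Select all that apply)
A

current density has SI base units: A / m^2

Checking each option against A / m^2:
  A. A/m²: ✓ matches
  B. A/m: ✗ does not match
  C. C/m²: ✗ does not match
  D. A: ✗ does not match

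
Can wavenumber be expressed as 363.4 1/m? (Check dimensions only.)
Yes

wavenumber has SI base units: 1 / m
1/m reduces to the same SI base units, so it is a valid unit for wavenumber.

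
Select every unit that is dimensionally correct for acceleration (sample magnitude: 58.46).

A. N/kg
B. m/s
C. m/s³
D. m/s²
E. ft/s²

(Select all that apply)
A, D, E

acceleration has SI base units: m / s^2

Checking each option against m / s^2:
  A. N/kg: ✓ matches
  B. m/s: ✗ does not match
  C. m/s³: ✗ does not match
  D. m/s²: ✓ matches
  E. ft/s²: ✓ matches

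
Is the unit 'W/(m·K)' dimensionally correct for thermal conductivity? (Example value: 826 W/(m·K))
Yes

thermal conductivity has SI base units: kg * m / (s^3 * K)
W/(m·K) reduces to the same SI base units, so it is a valid unit for thermal conductivity.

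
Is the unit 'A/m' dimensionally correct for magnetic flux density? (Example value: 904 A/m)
No

magnetic flux density has SI base units: kg / (A * s^2)
A/m does NOT reduce to kg / (A * s^2); a valid unit for magnetic flux density would be e.g. T.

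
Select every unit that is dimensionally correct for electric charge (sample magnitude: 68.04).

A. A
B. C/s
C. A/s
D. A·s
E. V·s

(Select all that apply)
D

electric charge has SI base units: A * s

Checking each option against A * s:
  A. A: ✗ does not match
  B. C/s: ✗ does not match
  C. A/s: ✗ does not match
  D. A·s: ✓ matches
  E. V·s: ✗ does not match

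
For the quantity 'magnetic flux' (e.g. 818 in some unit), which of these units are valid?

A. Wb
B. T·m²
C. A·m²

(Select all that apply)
A, B

magnetic flux has SI base units: kg * m^2 / (A * s^2)

Checking each option against kg * m^2 / (A * s^2):
  A. Wb: ✓ matches
  B. T·m²: ✓ matches
  C. A·m²: ✗ does not match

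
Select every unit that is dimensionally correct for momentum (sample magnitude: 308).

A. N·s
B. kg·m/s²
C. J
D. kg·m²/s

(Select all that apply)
A

momentum has SI base units: kg * m / s

Checking each option against kg * m / s:
  A. N·s: ✓ matches
  B. kg·m/s²: ✗ does not match
  C. J: ✗ does not match
  D. kg·m²/s: ✗ does not match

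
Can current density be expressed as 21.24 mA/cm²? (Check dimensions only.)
Yes

current density has SI base units: A / m^2
mA/cm² reduces to the same SI base units, so it is a valid unit for current density.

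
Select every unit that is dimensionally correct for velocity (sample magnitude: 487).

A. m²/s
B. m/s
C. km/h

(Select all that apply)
B, C

velocity has SI base units: m / s

Checking each option against m / s:
  A. m²/s: ✗ does not match
  B. m/s: ✓ matches
  C. km/h: ✓ matches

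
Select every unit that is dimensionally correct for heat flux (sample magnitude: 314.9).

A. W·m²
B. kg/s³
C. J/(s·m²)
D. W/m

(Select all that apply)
B, C

heat flux has SI base units: kg / s^3

Checking each option against kg / s^3:
  A. W·m²: ✗ does not match
  B. kg/s³: ✓ matches
  C. J/(s·m²): ✓ matches
  D. W/m: ✗ does not match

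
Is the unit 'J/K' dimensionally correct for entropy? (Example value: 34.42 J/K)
Yes

entropy has SI base units: kg * m^2 / (s^2 * K)
J/K reduces to the same SI base units, so it is a valid unit for entropy.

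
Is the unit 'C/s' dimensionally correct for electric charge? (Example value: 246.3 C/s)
No

electric charge has SI base units: A * s
C/s does NOT reduce to A * s; a valid unit for electric charge would be e.g. C.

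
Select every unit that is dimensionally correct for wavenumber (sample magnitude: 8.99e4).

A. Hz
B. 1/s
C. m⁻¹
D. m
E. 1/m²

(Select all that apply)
C

wavenumber has SI base units: 1 / m

Checking each option against 1 / m:
  A. Hz: ✗ does not match
  B. 1/s: ✗ does not match
  C. m⁻¹: ✓ matches
  D. m: ✗ does not match
  E. 1/m²: ✗ does not match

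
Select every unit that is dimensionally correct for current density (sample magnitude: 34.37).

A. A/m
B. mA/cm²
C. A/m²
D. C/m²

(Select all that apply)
B, C

current density has SI base units: A / m^2

Checking each option against A / m^2:
  A. A/m: ✗ does not match
  B. mA/cm²: ✓ matches
  C. A/m²: ✓ matches
  D. C/m²: ✗ does not match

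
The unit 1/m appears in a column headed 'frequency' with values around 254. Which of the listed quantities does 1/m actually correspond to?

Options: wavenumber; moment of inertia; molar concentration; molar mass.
wavenumber

frequency should have units dimensionally equivalent to 1 / s (e.g. Hz).
The given unit '1/m' reduces to 1 / m. Of the listed options, that is the dimensionality of wavenumber.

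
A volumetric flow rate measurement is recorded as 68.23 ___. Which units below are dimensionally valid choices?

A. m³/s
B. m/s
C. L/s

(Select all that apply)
A, C

volumetric flow rate has SI base units: m^3 / s

Checking each option against m^3 / s:
  A. m³/s: ✓ matches
  B. m/s: ✗ does not match
  C. L/s: ✓ matches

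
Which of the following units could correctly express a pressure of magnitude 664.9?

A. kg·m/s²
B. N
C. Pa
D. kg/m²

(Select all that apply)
C

pressure has SI base units: kg / (m * s^2)

Checking each option against kg / (m * s^2):
  A. kg·m/s²: ✗ does not match
  B. N: ✗ does not match
  C. Pa: ✓ matches
  D. kg/m²: ✗ does not match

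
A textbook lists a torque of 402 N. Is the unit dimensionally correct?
No

torque has SI base units: kg * m^2 / s^2
N does NOT reduce to kg * m^2 / s^2; a valid unit for torque would be e.g. N·m.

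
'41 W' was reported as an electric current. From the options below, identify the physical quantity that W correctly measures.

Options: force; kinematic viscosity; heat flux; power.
power

electric current should have units dimensionally equivalent to A (e.g. A).
The given unit 'W' reduces to kg * m^2 / s^3. Of the listed options, that is the dimensionality of power.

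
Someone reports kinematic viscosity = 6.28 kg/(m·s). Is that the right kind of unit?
No

kinematic viscosity has SI base units: m^2 / s
kg/(m·s) does NOT reduce to m^2 / s; a valid unit for kinematic viscosity would be e.g. m²/s.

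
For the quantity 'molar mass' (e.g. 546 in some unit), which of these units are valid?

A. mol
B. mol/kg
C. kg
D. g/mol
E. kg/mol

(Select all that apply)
D, E

molar mass has SI base units: kg / mol

Checking each option against kg / mol:
  A. mol: ✗ does not match
  B. mol/kg: ✗ does not match
  C. kg: ✗ does not match
  D. g/mol: ✓ matches
  E. kg/mol: ✓ matches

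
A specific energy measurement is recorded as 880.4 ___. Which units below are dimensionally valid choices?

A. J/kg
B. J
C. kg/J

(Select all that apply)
A

specific energy has SI base units: m^2 / s^2

Checking each option against m^2 / s^2:
  A. J/kg: ✓ matches
  B. J: ✗ does not match
  C. kg/J: ✗ does not match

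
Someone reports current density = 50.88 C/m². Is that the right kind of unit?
No

current density has SI base units: A / m^2
C/m² does NOT reduce to A / m^2; a valid unit for current density would be e.g. A/m².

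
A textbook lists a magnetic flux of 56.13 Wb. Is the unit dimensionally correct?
Yes

magnetic flux has SI base units: kg * m^2 / (A * s^2)
Wb reduces to the same SI base units, so it is a valid unit for magnetic flux.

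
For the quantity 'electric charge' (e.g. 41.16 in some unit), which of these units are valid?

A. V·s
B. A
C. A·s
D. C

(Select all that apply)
C, D

electric charge has SI base units: A * s

Checking each option against A * s:
  A. V·s: ✗ does not match
  B. A: ✗ does not match
  C. A·s: ✓ matches
  D. C: ✓ matches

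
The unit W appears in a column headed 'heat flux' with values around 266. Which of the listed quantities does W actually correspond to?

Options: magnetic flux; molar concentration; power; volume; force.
power

heat flux should have units dimensionally equivalent to kg / s^3 (e.g. W/m²).
The given unit 'W' reduces to kg * m^2 / s^3. Of the listed options, that is the dimensionality of power.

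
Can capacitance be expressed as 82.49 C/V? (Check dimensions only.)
Yes

capacitance has SI base units: A^2 * s^4 / (kg * m^2)
C/V reduces to the same SI base units, so it is a valid unit for capacitance.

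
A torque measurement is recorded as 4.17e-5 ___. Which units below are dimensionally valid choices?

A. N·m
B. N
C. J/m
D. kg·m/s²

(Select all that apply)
A

torque has SI base units: kg * m^2 / s^2

Checking each option against kg * m^2 / s^2:
  A. N·m: ✓ matches
  B. N: ✗ does not match
  C. J/m: ✗ does not match
  D. kg·m/s²: ✗ does not match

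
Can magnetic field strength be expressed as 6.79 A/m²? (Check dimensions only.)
No

magnetic field strength has SI base units: A / m
A/m² does NOT reduce to A / m; a valid unit for magnetic field strength would be e.g. A/m.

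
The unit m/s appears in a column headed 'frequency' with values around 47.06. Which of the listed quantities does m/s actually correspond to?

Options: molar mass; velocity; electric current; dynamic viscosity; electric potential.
velocity

frequency should have units dimensionally equivalent to 1 / s (e.g. Hz).
The given unit 'm/s' reduces to m / s. Of the listed options, that is the dimensionality of velocity.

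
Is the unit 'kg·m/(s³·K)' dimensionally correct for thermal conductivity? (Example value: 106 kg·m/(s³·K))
Yes

thermal conductivity has SI base units: kg * m / (s^3 * K)
kg·m/(s³·K) reduces to the same SI base units, so it is a valid unit for thermal conductivity.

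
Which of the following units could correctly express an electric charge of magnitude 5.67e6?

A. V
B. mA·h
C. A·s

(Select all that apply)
B, C

electric charge has SI base units: A * s

Checking each option against A * s:
  A. V: ✗ does not match
  B. mA·h: ✓ matches
  C. A·s: ✓ matches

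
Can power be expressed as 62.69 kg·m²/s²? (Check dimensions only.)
No

power has SI base units: kg * m^2 / s^3
kg·m²/s² does NOT reduce to kg * m^2 / s^3; a valid unit for power would be e.g. W.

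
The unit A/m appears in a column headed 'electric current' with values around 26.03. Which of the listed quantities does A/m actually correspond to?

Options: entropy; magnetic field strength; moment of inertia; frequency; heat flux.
magnetic field strength

electric current should have units dimensionally equivalent to A (e.g. A).
The given unit 'A/m' reduces to A / m. Of the listed options, that is the dimensionality of magnetic field strength.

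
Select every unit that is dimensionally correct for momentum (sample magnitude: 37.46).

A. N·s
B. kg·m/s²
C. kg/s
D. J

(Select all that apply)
A

momentum has SI base units: kg * m / s

Checking each option against kg * m / s:
  A. N·s: ✓ matches
  B. kg·m/s²: ✗ does not match
  C. kg/s: ✗ does not match
  D. J: ✗ does not match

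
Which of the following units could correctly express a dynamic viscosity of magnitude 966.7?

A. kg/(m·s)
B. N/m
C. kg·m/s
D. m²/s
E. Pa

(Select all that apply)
A

dynamic viscosity has SI base units: kg / (m * s)

Checking each option against kg / (m * s):
  A. kg/(m·s): ✓ matches
  B. N/m: ✗ does not match
  C. kg·m/s: ✗ does not match
  D. m²/s: ✗ does not match
  E. Pa: ✗ does not match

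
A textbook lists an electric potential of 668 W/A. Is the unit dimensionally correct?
Yes

electric potential has SI base units: kg * m^2 / (A * s^3)
W/A reduces to the same SI base units, so it is a valid unit for electric potential.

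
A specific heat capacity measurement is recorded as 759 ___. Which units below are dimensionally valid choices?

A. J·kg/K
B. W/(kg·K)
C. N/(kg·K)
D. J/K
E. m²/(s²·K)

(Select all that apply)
E

specific heat capacity has SI base units: m^2 / (s^2 * K)

Checking each option against m^2 / (s^2 * K):
  A. J·kg/K: ✗ does not match
  B. W/(kg·K): ✗ does not match
  C. N/(kg·K): ✗ does not match
  D. J/K: ✗ does not match
  E. m²/(s²·K): ✓ matches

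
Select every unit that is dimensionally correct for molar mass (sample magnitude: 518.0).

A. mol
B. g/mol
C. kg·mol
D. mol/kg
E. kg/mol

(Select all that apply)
B, E

molar mass has SI base units: kg / mol

Checking each option against kg / mol:
  A. mol: ✗ does not match
  B. g/mol: ✓ matches
  C. kg·mol: ✗ does not match
  D. mol/kg: ✗ does not match
  E. kg/mol: ✓ matches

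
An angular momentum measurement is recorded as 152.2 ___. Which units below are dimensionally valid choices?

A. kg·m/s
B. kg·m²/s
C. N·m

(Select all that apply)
B

angular momentum has SI base units: kg * m^2 / s

Checking each option against kg * m^2 / s:
  A. kg·m/s: ✗ does not match
  B. kg·m²/s: ✓ matches
  C. N·m: ✗ does not match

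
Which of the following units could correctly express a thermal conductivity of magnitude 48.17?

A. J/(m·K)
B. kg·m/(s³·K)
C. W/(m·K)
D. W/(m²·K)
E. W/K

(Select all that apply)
B, C

thermal conductivity has SI base units: kg * m / (s^3 * K)

Checking each option against kg * m / (s^3 * K):
  A. J/(m·K): ✗ does not match
  B. kg·m/(s³·K): ✓ matches
  C. W/(m·K): ✓ matches
  D. W/(m²·K): ✗ does not match
  E. W/K: ✗ does not match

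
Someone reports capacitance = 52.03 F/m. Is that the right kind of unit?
No

capacitance has SI base units: A^2 * s^4 / (kg * m^2)
F/m does NOT reduce to A^2 * s^4 / (kg * m^2); a valid unit for capacitance would be e.g. F.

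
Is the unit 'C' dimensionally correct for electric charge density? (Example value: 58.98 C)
No

electric charge density has SI base units: A * s / m^3
C does NOT reduce to A * s / m^3; a valid unit for electric charge density would be e.g. C/m³.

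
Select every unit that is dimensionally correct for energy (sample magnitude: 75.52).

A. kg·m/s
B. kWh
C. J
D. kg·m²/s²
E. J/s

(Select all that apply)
B, C, D

energy has SI base units: kg * m^2 / s^2

Checking each option against kg * m^2 / s^2:
  A. kg·m/s: ✗ does not match
  B. kWh: ✓ matches
  C. J: ✓ matches
  D. kg·m²/s²: ✓ matches
  E. J/s: ✗ does not match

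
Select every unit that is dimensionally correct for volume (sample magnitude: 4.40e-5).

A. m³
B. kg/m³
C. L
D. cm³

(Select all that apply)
A, C, D

volume has SI base units: m^3

Checking each option against m^3:
  A. m³: ✓ matches
  B. kg/m³: ✗ does not match
  C. L: ✓ matches
  D. cm³: ✓ matches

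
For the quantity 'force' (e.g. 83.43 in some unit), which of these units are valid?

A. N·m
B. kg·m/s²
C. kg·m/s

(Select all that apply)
B

force has SI base units: kg * m / s^2

Checking each option against kg * m / s^2:
  A. N·m: ✗ does not match
  B. kg·m/s²: ✓ matches
  C. kg·m/s: ✗ does not match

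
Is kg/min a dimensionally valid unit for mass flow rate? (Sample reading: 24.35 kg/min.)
Yes

mass flow rate has SI base units: kg / s
kg/min reduces to the same SI base units, so it is a valid unit for mass flow rate.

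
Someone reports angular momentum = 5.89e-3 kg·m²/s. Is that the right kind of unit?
Yes

angular momentum has SI base units: kg * m^2 / s
kg·m²/s reduces to the same SI base units, so it is a valid unit for angular momentum.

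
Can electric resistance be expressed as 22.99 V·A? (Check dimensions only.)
No

electric resistance has SI base units: kg * m^2 / (A^2 * s^3)
V·A does NOT reduce to kg * m^2 / (A^2 * s^3); a valid unit for electric resistance would be e.g. Ω.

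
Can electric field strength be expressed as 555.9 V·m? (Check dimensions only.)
No

electric field strength has SI base units: kg * m / (A * s^3)
V·m does NOT reduce to kg * m / (A * s^3); a valid unit for electric field strength would be e.g. V/m.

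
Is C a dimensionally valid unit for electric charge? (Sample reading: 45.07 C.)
Yes

electric charge has SI base units: A * s
C reduces to the same SI base units, so it is a valid unit for electric charge.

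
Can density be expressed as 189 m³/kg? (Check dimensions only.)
No

density has SI base units: kg / m^3
m³/kg does NOT reduce to kg / m^3; a valid unit for density would be e.g. kg/m³.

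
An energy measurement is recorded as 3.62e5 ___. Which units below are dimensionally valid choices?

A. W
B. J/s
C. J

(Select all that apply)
C

energy has SI base units: kg * m^2 / s^2

Checking each option against kg * m^2 / s^2:
  A. W: ✗ does not match
  B. J/s: ✗ does not match
  C. J: ✓ matches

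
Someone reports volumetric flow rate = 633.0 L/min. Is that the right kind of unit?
Yes

volumetric flow rate has SI base units: m^3 / s
L/min reduces to the same SI base units, so it is a valid unit for volumetric flow rate.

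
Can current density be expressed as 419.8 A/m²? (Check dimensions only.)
Yes

current density has SI base units: A / m^2
A/m² reduces to the same SI base units, so it is a valid unit for current density.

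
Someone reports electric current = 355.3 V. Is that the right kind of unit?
No

electric current has SI base units: A
V does NOT reduce to A; a valid unit for electric current would be e.g. A.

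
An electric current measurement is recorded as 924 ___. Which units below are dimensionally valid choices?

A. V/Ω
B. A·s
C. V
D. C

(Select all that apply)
A

electric current has SI base units: A

Checking each option against A:
  A. V/Ω: ✓ matches
  B. A·s: ✗ does not match
  C. V: ✗ does not match
  D. C: ✗ does not match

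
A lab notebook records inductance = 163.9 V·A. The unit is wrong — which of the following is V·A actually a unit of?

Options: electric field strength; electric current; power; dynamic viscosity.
power

inductance should have units dimensionally equivalent to kg * m^2 / (A^2 * s^2) (e.g. H).
The given unit 'V·A' reduces to kg * m^2 / s^3. Of the listed options, that is the dimensionality of power.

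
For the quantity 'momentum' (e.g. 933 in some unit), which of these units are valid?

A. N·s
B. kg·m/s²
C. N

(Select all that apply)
A

momentum has SI base units: kg * m / s

Checking each option against kg * m / s:
  A. N·s: ✓ matches
  B. kg·m/s²: ✗ does not match
  C. N: ✗ does not match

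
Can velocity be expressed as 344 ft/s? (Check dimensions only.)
Yes

velocity has SI base units: m / s
ft/s reduces to the same SI base units, so it is a valid unit for velocity.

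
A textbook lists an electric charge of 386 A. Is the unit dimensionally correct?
No

electric charge has SI base units: A * s
A does NOT reduce to A * s; a valid unit for electric charge would be e.g. C.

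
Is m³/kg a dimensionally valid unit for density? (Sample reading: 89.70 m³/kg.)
No

density has SI base units: kg / m^3
m³/kg does NOT reduce to kg / m^3; a valid unit for density would be e.g. kg/m³.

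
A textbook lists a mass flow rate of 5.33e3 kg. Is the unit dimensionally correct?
No

mass flow rate has SI base units: kg / s
kg does NOT reduce to kg / s; a valid unit for mass flow rate would be e.g. kg/s.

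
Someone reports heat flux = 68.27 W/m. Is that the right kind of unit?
No

heat flux has SI base units: kg / s^3
W/m does NOT reduce to kg / s^3; a valid unit for heat flux would be e.g. W/m².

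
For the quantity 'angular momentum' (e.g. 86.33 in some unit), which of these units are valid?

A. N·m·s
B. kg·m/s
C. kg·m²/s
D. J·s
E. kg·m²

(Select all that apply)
A, C, D

angular momentum has SI base units: kg * m^2 / s

Checking each option against kg * m^2 / s:
  A. N·m·s: ✓ matches
  B. kg·m/s: ✗ does not match
  C. kg·m²/s: ✓ matches
  D. J·s: ✓ matches
  E. kg·m²: ✗ does not match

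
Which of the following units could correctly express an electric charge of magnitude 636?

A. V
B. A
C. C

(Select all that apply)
C

electric charge has SI base units: A * s

Checking each option against A * s:
  A. V: ✗ does not match
  B. A: ✗ does not match
  C. C: ✓ matches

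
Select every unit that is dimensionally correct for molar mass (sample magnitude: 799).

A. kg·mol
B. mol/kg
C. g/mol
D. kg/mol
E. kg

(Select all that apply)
C, D

molar mass has SI base units: kg / mol

Checking each option against kg / mol:
  A. kg·mol: ✗ does not match
  B. mol/kg: ✗ does not match
  C. g/mol: ✓ matches
  D. kg/mol: ✓ matches
  E. kg: ✗ does not match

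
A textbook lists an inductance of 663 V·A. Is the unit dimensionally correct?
No

inductance has SI base units: kg * m^2 / (A^2 * s^2)
V·A does NOT reduce to kg * m^2 / (A^2 * s^2); a valid unit for inductance would be e.g. H.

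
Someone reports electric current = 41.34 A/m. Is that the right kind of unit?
No

electric current has SI base units: A
A/m does NOT reduce to A; a valid unit for electric current would be e.g. A.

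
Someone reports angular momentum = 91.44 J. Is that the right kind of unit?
No

angular momentum has SI base units: kg * m^2 / s
J does NOT reduce to kg * m^2 / s; a valid unit for angular momentum would be e.g. kg·m²/s.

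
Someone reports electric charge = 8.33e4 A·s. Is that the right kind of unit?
Yes

electric charge has SI base units: A * s
A·s reduces to the same SI base units, so it is a valid unit for electric charge.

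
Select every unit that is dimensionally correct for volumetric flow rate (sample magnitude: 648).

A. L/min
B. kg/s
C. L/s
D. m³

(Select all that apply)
A, C

volumetric flow rate has SI base units: m^3 / s

Checking each option against m^3 / s:
  A. L/min: ✓ matches
  B. kg/s: ✗ does not match
  C. L/s: ✓ matches
  D. m³: ✗ does not match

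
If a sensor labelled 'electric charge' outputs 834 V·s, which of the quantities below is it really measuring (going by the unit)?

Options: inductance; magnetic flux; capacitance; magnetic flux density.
magnetic flux

electric charge should have units dimensionally equivalent to A * s (e.g. C).
The given unit 'V·s' reduces to kg * m^2 / (A * s^2). Of the listed options, that is the dimensionality of magnetic flux.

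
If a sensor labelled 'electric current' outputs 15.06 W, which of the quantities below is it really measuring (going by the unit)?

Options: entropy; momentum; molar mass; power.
power

electric current should have units dimensionally equivalent to A (e.g. A).
The given unit 'W' reduces to kg * m^2 / s^3. Of the listed options, that is the dimensionality of power.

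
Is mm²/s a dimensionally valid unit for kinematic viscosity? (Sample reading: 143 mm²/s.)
Yes

kinematic viscosity has SI base units: m^2 / s
mm²/s reduces to the same SI base units, so it is a valid unit for kinematic viscosity.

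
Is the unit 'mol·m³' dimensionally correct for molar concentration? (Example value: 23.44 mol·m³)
No

molar concentration has SI base units: mol / m^3
mol·m³ does NOT reduce to mol / m^3; a valid unit for molar concentration would be e.g. mol/m³.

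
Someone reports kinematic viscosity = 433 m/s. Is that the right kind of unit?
No

kinematic viscosity has SI base units: m^2 / s
m/s does NOT reduce to m^2 / s; a valid unit for kinematic viscosity would be e.g. m²/s.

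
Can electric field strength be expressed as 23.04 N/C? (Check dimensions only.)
Yes

electric field strength has SI base units: kg * m / (A * s^3)
N/C reduces to the same SI base units, so it is a valid unit for electric field strength.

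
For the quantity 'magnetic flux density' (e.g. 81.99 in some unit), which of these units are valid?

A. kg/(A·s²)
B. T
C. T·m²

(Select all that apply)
A, B

magnetic flux density has SI base units: kg / (A * s^2)

Checking each option against kg / (A * s^2):
  A. kg/(A·s²): ✓ matches
  B. T: ✓ matches
  C. T·m²: ✗ does not match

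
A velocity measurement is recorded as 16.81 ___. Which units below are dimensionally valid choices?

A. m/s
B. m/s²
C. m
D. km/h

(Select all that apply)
A, D

velocity has SI base units: m / s

Checking each option against m / s:
  A. m/s: ✓ matches
  B. m/s²: ✗ does not match
  C. m: ✗ does not match
  D. km/h: ✓ matches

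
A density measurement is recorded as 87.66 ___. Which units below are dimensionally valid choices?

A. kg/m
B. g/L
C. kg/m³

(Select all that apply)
B, C

density has SI base units: kg / m^3

Checking each option against kg / m^3:
  A. kg/m: ✗ does not match
  B. g/L: ✓ matches
  C. kg/m³: ✓ matches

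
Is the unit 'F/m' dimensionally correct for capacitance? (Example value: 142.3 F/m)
No

capacitance has SI base units: A^2 * s^4 / (kg * m^2)
F/m does NOT reduce to A^2 * s^4 / (kg * m^2); a valid unit for capacitance would be e.g. F.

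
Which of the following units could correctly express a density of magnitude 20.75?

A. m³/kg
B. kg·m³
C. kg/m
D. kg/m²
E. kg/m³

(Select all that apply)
E

density has SI base units: kg / m^3

Checking each option against kg / m^3:
  A. m³/kg: ✗ does not match
  B. kg·m³: ✗ does not match
  C. kg/m: ✗ does not match
  D. kg/m²: ✗ does not match
  E. kg/m³: ✓ matches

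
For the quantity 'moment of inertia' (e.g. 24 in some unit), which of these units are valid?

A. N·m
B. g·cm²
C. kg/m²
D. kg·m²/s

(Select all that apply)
B

moment of inertia has SI base units: kg * m^2

Checking each option against kg * m^2:
  A. N·m: ✗ does not match
  B. g·cm²: ✓ matches
  C. kg/m²: ✗ does not match
  D. kg·m²/s: ✗ does not match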